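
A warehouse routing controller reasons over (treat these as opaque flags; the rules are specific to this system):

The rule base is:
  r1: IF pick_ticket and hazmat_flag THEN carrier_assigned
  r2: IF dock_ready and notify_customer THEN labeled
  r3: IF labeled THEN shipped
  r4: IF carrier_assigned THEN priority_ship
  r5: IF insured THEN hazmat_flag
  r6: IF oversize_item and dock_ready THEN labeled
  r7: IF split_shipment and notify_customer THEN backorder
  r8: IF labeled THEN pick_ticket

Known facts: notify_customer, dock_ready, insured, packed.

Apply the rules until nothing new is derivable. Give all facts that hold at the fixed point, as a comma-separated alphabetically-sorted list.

carrier_assigned, dock_ready, hazmat_flag, insured, labeled, notify_customer, packed, pick_ticket, priority_ship, shipped

[1] r2 [IF dock_ready and notify_customer THEN labeled]; r5 [IF insured THEN hazmat_flag]. ⇒ new: labeled, hazmat_flag.
[2] r3 [IF labeled THEN shipped]; r8 [IF labeled THEN pick_ticket]. ⇒ new: shipped, pick_ticket.
[3] r1 [IF pick_ticket and hazmat_flag THEN carrier_assigned]. ⇒ new: carrier_assigned.
[4] r4 [IF carrier_assigned THEN priority_ship]. ⇒ new: priority_ship.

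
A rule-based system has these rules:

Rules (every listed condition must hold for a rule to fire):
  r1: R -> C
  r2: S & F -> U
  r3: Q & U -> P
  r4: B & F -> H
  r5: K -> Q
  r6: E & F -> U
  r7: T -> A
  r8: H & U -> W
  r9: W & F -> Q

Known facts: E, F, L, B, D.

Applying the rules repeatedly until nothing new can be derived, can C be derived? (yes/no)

no

[1] r4 [B & F -> H]; r6 [E & F -> U]. ⇒ new: H, U.
[2] r8 [H & U -> W]. ⇒ new: W.
[3] r9 [W & F -> Q]. ⇒ new: Q.
[4] r3 [Q & U -> P]. ⇒ new: P.
Fixed point reached. C is concluded only by r1; r1 needs R (never derived).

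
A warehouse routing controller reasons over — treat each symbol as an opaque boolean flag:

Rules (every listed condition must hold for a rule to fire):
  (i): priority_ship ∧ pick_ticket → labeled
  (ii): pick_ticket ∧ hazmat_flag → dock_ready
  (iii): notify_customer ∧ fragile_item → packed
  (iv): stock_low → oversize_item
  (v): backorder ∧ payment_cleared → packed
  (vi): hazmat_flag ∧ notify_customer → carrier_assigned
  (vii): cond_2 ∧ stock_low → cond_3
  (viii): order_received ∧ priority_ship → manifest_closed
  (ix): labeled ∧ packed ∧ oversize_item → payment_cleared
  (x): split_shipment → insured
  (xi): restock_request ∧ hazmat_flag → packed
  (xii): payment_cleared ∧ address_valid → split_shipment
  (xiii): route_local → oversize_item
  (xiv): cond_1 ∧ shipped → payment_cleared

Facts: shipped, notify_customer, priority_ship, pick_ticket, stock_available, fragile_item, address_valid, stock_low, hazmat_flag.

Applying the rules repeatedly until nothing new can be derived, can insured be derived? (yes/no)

yes

Round 1: (i) [priority_ship ∧ pick_ticket → labeled]; (ii) [pick_ticket ∧ hazmat_flag → dock_ready]; (iii) [notify_customer ∧ fragile_item → packed]; (iv) [stock_low → oversize_item]; (vi) [hazmat_flag ∧ notify_customer → carrier_assigned]. New: labeled, dock_ready, packed, oversize_item, carrier_assigned.
Round 2: (ix) [labeled ∧ packed ∧ oversize_item → payment_cleared]. New: payment_cleared.
Round 3: (xii) [payment_cleared ∧ address_valid → split_shipment]. New: split_shipment.
Round 4: (x) [split_shipment → insured]. New: insured.
insured appears in round 4, so it is derivable.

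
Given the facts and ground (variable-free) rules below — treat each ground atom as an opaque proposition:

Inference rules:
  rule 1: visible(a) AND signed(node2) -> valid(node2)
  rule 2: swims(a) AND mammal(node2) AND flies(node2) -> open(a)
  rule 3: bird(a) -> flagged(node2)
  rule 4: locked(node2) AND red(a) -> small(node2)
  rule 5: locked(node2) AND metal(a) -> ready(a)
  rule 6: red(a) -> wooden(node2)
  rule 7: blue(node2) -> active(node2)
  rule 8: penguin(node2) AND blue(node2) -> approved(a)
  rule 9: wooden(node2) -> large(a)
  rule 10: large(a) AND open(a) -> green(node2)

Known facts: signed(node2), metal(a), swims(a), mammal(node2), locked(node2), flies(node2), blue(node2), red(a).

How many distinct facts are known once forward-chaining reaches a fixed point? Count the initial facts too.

Round 1 — rule 2, rule 4, rule 5, rule 6, rule 7, derive open(a), small(node2), ready(a), wooden(node2), active(node2).
Round 2 — rule 9, derive large(a).
Round 3 — rule 10, derive green(node2).
Closure: {active(node2), blue(node2), flies(node2), green(node2), large(a), locked(node2), mammal(node2), metal(a), open(a), ready(a), red(a), signed(node2), small(node2), swims(a), wooden(node2)} — 15 facts.

15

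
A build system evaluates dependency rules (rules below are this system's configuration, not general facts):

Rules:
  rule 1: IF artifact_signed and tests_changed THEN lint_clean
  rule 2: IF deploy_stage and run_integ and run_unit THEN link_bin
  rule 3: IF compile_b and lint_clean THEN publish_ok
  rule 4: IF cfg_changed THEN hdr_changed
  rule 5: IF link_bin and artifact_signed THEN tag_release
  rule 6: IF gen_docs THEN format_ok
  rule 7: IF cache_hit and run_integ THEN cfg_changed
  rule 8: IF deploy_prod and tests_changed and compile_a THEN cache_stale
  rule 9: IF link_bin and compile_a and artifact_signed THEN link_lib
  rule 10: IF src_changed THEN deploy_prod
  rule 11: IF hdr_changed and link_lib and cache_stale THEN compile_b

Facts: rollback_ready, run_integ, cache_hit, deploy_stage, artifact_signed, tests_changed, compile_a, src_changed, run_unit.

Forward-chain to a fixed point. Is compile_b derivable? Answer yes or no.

Round 1: rule 1 [IF artifact_signed and tests_changed THEN lint_clean]; rule 2 [IF deploy_stage and run_integ and run_unit THEN link_bin]; rule 7 [IF cache_hit and run_integ THEN cfg_changed]; rule 10 [IF src_changed THEN deploy_prod]. New: lint_clean, link_bin, cfg_changed, deploy_prod.
Round 2: rule 4 [IF cfg_changed THEN hdr_changed]; rule 5 [IF link_bin and artifact_signed THEN tag_release]; rule 8 [IF deploy_prod and tests_changed and compile_a THEN cache_stale]; rule 9 [IF link_bin and compile_a and artifact_signed THEN link_lib]. New: hdr_changed, tag_release, cache_stale, link_lib.
Round 3: rule 11 [IF hdr_changed and link_lib and cache_stale THEN compile_b]. New: compile_b.
Round 4: rule 3 [IF compile_b and lint_clean THEN publish_ok]. New: publish_ok.
compile_b appears in round 3, so it is derivable.

yes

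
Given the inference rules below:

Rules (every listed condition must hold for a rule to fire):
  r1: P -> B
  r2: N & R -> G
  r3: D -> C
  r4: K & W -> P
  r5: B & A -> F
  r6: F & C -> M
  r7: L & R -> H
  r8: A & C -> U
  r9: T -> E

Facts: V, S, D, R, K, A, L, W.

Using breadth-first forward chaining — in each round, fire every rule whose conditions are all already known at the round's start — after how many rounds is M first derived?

[1] r3 [D -> C]; r4 [K & W -> P]; r7 [L & R -> H]. ⇒ new: C, P, H.
[2] r1 [P -> B]; r8 [A & C -> U]. ⇒ new: B, U.
[3] r5 [B & A -> F]. ⇒ new: F.
[4] r6 [F & C -> M]. ⇒ new: M.
M first appears in round 4.

4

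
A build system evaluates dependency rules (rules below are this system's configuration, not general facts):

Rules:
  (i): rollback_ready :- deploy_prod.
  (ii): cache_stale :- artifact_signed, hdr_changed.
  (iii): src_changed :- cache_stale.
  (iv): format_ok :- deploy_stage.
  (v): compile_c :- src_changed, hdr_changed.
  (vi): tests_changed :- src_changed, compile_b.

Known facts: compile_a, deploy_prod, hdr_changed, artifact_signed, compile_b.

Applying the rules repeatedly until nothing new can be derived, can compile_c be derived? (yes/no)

Round 1: (i) [rollback_ready :- deploy_prod.]; (ii) [cache_stale :- artifact_signed, hdr_changed.]. New: rollback_ready, cache_stale.
Round 2: (iii) [src_changed :- cache_stale.]. New: src_changed.
Round 3: (v) [compile_c :- src_changed, hdr_changed.]; (vi) [tests_changed :- src_changed, compile_b.]. New: compile_c, tests_changed.
compile_c appears in round 3, so it is derivable.

yes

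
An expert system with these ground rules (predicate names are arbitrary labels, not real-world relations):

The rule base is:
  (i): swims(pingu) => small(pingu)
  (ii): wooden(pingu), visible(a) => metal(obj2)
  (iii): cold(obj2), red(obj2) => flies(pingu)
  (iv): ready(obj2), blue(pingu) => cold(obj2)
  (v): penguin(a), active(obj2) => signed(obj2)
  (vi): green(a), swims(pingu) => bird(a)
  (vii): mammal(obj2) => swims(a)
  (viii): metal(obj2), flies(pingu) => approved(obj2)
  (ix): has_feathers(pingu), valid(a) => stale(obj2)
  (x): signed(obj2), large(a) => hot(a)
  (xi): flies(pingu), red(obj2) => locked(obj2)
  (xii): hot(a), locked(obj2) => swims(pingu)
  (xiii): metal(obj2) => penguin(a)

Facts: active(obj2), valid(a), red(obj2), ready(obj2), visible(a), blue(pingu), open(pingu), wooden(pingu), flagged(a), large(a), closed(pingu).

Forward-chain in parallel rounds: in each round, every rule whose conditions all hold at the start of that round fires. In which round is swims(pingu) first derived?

Round 1 — (ii), (iv), derive metal(obj2), cold(obj2).
Round 2 — (iii), (xiii), derive flies(pingu), penguin(a).
Round 3 — (v), (viii), (xi), derive signed(obj2), approved(obj2), locked(obj2).
Round 4 — (x), derive hot(a).
Round 5 — (xii), derive swims(pingu).
swims(pingu) first appears in round 5.

5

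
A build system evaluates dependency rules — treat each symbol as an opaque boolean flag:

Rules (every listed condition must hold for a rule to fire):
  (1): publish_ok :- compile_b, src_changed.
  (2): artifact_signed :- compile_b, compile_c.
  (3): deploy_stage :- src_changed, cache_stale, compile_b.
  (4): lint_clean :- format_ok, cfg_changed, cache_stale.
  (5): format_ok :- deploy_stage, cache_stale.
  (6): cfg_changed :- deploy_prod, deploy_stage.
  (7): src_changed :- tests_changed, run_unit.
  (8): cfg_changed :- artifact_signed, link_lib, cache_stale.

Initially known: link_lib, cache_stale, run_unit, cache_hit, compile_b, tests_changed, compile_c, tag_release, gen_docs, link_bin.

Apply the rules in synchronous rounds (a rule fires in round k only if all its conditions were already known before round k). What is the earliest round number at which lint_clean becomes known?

4

Round 1 fires (2), (7), giving artifact_signed, src_changed.
Round 2 fires (1), (3), (8), giving publish_ok, deploy_stage, cfg_changed.
Round 3 fires (5), giving format_ok.
Round 4 fires (4), giving lint_clean.
lint_clean first appears in round 4.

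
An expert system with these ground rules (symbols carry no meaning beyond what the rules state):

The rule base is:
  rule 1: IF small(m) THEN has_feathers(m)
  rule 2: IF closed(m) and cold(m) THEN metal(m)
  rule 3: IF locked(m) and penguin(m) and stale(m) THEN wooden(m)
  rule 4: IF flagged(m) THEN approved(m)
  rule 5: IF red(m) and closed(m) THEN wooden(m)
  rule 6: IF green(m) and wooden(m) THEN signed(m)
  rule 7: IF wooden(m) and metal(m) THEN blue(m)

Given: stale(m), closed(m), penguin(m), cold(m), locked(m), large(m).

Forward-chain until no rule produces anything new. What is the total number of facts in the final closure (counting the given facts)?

9

Round 1 — rule 2, rule 3, derive metal(m), wooden(m).
Round 2 — rule 7, derive blue(m).
Closure: {blue(m), closed(m), cold(m), large(m), locked(m), metal(m), penguin(m), stale(m), wooden(m)} — 9 facts.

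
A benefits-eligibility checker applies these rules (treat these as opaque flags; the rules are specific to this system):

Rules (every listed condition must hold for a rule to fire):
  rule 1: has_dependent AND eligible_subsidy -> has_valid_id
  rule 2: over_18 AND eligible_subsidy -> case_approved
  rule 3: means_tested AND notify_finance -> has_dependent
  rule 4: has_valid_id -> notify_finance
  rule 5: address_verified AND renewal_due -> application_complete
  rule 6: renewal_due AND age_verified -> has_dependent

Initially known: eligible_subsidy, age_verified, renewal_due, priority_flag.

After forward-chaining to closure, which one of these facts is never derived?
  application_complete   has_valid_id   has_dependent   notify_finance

Round 1: rule 6 [renewal_due AND age_verified -> has_dependent]. New: has_dependent.
Round 2: rule 1 [has_dependent AND eligible_subsidy -> has_valid_id]. New: has_valid_id.
Round 3: rule 4 [has_valid_id -> notify_finance]. New: notify_finance.
Derived: has_dependent (round 1), has_valid_id (round 2), notify_finance (round 3). application_complete never appears in any round.

application_complete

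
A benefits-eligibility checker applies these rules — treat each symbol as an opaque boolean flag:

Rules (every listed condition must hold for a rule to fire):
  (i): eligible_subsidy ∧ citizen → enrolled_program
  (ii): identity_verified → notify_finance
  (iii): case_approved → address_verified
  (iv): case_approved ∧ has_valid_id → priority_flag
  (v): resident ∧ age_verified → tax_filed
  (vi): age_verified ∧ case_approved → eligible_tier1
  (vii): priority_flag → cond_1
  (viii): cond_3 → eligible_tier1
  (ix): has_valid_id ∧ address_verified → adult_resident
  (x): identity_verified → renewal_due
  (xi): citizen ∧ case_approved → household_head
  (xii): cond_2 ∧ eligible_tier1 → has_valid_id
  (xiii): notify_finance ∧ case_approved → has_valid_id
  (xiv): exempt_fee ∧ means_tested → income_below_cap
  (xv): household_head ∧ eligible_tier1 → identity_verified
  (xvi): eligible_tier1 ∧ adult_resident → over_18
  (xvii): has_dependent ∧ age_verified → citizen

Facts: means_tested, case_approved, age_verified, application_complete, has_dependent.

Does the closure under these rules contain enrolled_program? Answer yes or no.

no

Round 1 — (iii), (vi), (xvii), derive address_verified, eligible_tier1, citizen.
Round 2 — (xi), derive household_head.
Round 3 — (xv), derive identity_verified.
Round 4 — (ii), (x), derive notify_finance, renewal_due.
Round 5 — (xiii), derive has_valid_id.
Round 6 — (iv), (ix), derive priority_flag, adult_resident.
Round 7 — (vii), (xvi), derive cond_1, over_18.
Fixed point reached. enrolled_program is concluded only by (i); (i) needs eligible_subsidy (never derived).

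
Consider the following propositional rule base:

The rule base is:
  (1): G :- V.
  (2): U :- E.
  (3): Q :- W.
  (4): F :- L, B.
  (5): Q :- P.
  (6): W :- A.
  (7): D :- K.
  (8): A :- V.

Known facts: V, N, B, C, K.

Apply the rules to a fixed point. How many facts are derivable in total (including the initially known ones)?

[1] (1) [G :- V.]; (7) [D :- K.]; (8) [A :- V.]. ⇒ new: G, D, A.
[2] (6) [W :- A.]. ⇒ new: W.
[3] (3) [Q :- W.]. ⇒ new: Q.
Closure: {A, B, C, D, G, K, N, Q, V, W} — 10 facts.

10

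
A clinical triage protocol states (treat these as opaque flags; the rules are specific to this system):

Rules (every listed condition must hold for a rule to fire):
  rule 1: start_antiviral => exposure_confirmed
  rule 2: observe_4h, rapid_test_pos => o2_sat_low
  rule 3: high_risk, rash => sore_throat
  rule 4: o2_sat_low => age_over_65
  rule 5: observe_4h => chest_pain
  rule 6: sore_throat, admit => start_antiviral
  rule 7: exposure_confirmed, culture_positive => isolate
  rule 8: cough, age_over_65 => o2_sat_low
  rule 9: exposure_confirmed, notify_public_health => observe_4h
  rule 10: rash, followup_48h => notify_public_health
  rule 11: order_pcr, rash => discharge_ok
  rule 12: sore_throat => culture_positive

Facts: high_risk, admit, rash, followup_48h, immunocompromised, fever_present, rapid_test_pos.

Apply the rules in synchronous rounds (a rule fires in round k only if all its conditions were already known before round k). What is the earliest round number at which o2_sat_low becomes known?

5

Round 1 fires rule 3, rule 10, giving sore_throat, notify_public_health.
Round 2 fires rule 6, rule 12, giving start_antiviral, culture_positive.
Round 3 fires rule 1, giving exposure_confirmed.
Round 4 fires rule 7, rule 9, giving isolate, observe_4h.
Round 5 fires rule 2, rule 5, giving o2_sat_low, chest_pain.
o2_sat_low first appears in round 5.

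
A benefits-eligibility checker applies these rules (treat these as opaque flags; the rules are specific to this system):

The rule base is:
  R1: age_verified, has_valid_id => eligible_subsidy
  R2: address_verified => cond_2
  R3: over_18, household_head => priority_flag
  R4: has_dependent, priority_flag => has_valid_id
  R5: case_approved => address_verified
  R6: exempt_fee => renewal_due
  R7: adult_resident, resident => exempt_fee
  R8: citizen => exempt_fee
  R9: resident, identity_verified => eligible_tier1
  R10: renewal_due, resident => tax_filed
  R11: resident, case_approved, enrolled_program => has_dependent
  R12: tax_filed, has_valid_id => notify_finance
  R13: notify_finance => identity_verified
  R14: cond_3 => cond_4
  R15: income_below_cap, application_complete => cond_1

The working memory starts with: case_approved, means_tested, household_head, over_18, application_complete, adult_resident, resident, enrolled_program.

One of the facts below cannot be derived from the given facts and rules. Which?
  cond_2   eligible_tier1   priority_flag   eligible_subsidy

Round 1 — R3, R5, R7, R11, derive priority_flag, address_verified, exempt_fee, has_dependent.
Round 2 — R2, R4, R6, derive cond_2, has_valid_id, renewal_due.
Round 3 — R10, derive tax_filed.
Round 4 — R12, derive notify_finance.
Round 5 — R13, derive identity_verified.
Round 6 — R9, derive eligible_tier1.
Derived: priority_flag (round 1), cond_2 (round 2), eligible_tier1 (round 6). eligible_subsidy never appears in any round.

eligible_subsidy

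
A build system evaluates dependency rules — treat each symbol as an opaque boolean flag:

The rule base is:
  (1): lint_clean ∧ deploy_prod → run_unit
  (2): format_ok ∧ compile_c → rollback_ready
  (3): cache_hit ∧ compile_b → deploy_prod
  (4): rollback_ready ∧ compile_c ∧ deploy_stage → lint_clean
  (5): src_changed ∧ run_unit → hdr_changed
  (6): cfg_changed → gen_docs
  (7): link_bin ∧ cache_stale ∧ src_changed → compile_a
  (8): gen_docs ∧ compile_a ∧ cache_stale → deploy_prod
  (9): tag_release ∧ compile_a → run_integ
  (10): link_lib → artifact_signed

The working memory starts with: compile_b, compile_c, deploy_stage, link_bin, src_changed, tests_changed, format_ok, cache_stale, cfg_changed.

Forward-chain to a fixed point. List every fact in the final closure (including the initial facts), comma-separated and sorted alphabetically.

cache_stale, cfg_changed, compile_a, compile_b, compile_c, deploy_prod, deploy_stage, format_ok, gen_docs, hdr_changed, link_bin, lint_clean, rollback_ready, run_unit, src_changed, tests_changed

Round 1 — (2), (6), (7), derive rollback_ready, gen_docs, compile_a.
Round 2 — (4), (8), derive lint_clean, deploy_prod.
Round 3 — (1), derive run_unit.
Round 4 — (5), derive hdr_changed.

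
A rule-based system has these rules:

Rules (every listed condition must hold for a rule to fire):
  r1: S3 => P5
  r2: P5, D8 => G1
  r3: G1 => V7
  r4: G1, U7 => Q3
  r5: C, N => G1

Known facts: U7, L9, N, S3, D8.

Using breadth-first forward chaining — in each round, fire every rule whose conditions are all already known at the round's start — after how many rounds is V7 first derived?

Round 1 — r1, derive P5.
Round 2 — r2, derive G1.
Round 3 — r3, r4, derive V7, Q3.
V7 first appears in round 3.

3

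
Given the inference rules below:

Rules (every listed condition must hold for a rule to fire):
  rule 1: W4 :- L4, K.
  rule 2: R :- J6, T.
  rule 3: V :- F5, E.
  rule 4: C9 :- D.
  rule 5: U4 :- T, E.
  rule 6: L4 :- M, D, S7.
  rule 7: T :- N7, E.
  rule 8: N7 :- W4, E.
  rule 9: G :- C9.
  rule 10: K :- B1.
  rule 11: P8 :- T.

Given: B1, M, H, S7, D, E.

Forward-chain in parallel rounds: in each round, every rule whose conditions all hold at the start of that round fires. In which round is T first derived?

Round 1: rule 4 [C9 :- D.]; rule 6 [L4 :- M, D, S7.]; rule 10 [K :- B1.]. New: C9, L4, K.
Round 2: rule 1 [W4 :- L4, K.]; rule 9 [G :- C9.]. New: W4, G.
Round 3: rule 8 [N7 :- W4, E.]. New: N7.
Round 4: rule 7 [T :- N7, E.]. New: T.
T first appears in round 4.

4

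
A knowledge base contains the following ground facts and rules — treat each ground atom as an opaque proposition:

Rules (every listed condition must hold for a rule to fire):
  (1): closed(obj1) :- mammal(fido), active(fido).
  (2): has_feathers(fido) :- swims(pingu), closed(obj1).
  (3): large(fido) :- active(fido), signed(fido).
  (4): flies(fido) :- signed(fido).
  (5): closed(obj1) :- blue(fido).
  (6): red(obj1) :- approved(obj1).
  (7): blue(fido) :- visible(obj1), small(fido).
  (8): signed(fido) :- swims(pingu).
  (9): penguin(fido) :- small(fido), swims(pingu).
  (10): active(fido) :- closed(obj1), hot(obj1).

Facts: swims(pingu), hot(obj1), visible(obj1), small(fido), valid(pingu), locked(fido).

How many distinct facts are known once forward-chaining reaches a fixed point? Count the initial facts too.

14

Round 1 — (7), (8), (9), derive blue(fido), signed(fido), penguin(fido).
Round 2 — (4), (5), derive flies(fido), closed(obj1).
Round 3 — (2), (10), derive has_feathers(fido), active(fido).
Round 4 — (3), derive large(fido).
Closure: {active(fido), blue(fido), closed(obj1), flies(fido), has_feathers(fido), hot(obj1), large(fido), locked(fido), penguin(fido), signed(fido), small(fido), swims(pingu), valid(pingu), visible(obj1)} — 14 facts.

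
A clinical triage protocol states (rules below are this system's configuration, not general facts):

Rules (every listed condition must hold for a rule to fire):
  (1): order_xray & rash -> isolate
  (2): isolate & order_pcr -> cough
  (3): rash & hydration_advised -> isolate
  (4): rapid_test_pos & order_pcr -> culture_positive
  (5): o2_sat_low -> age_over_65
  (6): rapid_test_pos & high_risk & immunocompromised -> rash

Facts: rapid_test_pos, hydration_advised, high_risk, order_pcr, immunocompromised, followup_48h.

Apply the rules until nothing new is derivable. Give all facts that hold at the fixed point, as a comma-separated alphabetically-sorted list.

[1] (4) [rapid_test_pos & order_pcr -> culture_positive]; (6) [rapid_test_pos & high_risk & immunocompromised -> rash]. ⇒ new: culture_positive, rash.
[2] (3) [rash & hydration_advised -> isolate]. ⇒ new: isolate.
[3] (2) [isolate & order_pcr -> cough]. ⇒ new: cough.

cough, culture_positive, followup_48h, high_risk, hydration_advised, immunocompromised, isolate, order_pcr, rapid_test_pos, rash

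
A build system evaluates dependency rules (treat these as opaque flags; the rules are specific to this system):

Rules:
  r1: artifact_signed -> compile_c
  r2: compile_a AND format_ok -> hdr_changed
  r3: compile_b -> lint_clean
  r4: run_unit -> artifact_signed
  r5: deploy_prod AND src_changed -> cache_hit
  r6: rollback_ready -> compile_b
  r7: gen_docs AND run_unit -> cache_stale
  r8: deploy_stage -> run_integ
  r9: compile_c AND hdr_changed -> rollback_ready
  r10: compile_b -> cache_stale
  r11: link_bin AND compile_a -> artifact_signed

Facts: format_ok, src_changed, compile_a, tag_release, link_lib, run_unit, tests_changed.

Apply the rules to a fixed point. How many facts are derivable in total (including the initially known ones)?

[1] r2 [compile_a AND format_ok -> hdr_changed]; r4 [run_unit -> artifact_signed]. ⇒ new: hdr_changed, artifact_signed.
[2] r1 [artifact_signed -> compile_c]. ⇒ new: compile_c.
[3] r9 [compile_c AND hdr_changed -> rollback_ready]. ⇒ new: rollback_ready.
[4] r6 [rollback_ready -> compile_b]. ⇒ new: compile_b.
[5] r3 [compile_b -> lint_clean]; r10 [compile_b -> cache_stale]. ⇒ new: lint_clean, cache_stale.
Closure: {artifact_signed, cache_stale, compile_a, compile_b, compile_c, format_ok, hdr_changed, link_lib, lint_clean, rollback_ready, run_unit, src_changed, tag_release, tests_changed} — 14 facts.

14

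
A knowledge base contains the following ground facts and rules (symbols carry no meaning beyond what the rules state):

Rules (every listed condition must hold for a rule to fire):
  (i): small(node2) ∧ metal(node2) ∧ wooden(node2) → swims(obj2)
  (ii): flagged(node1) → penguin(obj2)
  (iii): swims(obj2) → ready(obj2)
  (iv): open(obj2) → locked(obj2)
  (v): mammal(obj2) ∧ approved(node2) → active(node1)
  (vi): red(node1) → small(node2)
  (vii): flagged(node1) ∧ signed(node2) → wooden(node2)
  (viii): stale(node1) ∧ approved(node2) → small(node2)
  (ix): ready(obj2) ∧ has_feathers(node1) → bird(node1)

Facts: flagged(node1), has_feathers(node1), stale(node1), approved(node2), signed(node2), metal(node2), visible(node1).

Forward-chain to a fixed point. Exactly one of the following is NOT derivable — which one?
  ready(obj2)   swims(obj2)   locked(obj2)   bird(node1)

locked(obj2)

Round 1: (ii) [flagged(node1) → penguin(obj2)]; (vii) [flagged(node1) ∧ signed(node2) → wooden(node2)]; (viii) [stale(node1) ∧ approved(node2) → small(node2)]. Adds penguin(obj2), wooden(node2), small(node2).
Round 2: (i) [small(node2) ∧ metal(node2) ∧ wooden(node2) → swims(obj2)]. Adds swims(obj2).
Round 3: (iii) [swims(obj2) → ready(obj2)]. Adds ready(obj2).
Round 4: (ix) [ready(obj2) ∧ has_feathers(node1) → bird(node1)]. Adds bird(node1).
Derived: swims(obj2) (round 2), ready(obj2) (round 3), bird(node1) (round 4). locked(obj2) never appears in any round.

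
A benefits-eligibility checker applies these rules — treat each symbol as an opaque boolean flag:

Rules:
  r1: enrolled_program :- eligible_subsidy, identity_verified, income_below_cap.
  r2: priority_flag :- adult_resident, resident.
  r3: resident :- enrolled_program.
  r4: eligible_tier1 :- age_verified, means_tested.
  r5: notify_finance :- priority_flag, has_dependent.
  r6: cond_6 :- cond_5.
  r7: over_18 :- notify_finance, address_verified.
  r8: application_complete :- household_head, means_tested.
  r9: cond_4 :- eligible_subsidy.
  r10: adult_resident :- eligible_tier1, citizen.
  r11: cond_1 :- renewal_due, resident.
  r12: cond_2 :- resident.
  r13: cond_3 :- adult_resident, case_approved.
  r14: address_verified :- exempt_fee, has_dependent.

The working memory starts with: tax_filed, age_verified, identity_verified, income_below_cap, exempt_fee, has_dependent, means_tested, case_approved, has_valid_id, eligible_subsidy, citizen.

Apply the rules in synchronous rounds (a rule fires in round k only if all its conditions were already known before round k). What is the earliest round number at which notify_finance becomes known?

Round 1: r1 [enrolled_program :- eligible_subsidy, identity_verified, income_below_cap.]; r4 [eligible_tier1 :- age_verified, means_tested.]; r9 [cond_4 :- eligible_subsidy.]; r14 [address_verified :- exempt_fee, has_dependent.]. Adds enrolled_program, eligible_tier1, cond_4, address_verified.
Round 2: r3 [resident :- enrolled_program.]; r10 [adult_resident :- eligible_tier1, citizen.]. Adds resident, adult_resident.
Round 3: r2 [priority_flag :- adult_resident, resident.]; r12 [cond_2 :- resident.]; r13 [cond_3 :- adult_resident, case_approved.]. Adds priority_flag, cond_2, cond_3.
Round 4: r5 [notify_finance :- priority_flag, has_dependent.]. Adds notify_finance.
notify_finance first appears in round 4.

4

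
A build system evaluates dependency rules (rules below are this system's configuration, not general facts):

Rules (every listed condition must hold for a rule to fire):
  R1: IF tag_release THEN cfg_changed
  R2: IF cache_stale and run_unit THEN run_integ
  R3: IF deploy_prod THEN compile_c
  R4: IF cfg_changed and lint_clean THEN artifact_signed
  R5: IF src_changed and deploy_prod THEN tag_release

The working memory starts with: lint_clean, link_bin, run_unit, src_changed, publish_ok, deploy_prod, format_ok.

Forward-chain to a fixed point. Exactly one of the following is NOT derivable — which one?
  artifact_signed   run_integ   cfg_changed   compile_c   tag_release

Round 1 fires R3, R5, giving compile_c, tag_release.
Round 2 fires R1, giving cfg_changed.
Round 3 fires R4, giving artifact_signed.
Derived: compile_c (round 1), cfg_changed (round 2), tag_release (round 1), artifact_signed (round 3). run_integ never appears in any round.

run_integ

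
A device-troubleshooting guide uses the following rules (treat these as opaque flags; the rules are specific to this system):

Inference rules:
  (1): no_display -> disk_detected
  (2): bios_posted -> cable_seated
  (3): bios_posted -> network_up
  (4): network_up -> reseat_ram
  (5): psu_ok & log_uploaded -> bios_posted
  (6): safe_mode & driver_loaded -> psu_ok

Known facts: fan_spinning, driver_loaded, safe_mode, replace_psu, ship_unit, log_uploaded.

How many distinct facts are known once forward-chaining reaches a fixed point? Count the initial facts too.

11

Round 1 fires (6), giving psu_ok.
Round 2 fires (5), giving bios_posted.
Round 3 fires (2), (3), giving cable_seated, network_up.
Round 4 fires (4), giving reseat_ram.
Closure: {bios_posted, cable_seated, driver_loaded, fan_spinning, log_uploaded, network_up, psu_ok, replace_psu, reseat_ram, safe_mode, ship_unit} — 11 facts.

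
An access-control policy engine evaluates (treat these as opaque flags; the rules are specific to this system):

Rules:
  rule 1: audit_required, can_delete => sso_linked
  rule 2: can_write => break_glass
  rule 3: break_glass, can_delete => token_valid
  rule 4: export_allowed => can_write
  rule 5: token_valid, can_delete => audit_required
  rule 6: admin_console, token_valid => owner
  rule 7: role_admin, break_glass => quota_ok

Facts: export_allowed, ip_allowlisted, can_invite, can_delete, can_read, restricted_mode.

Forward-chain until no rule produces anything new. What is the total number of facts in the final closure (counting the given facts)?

11

Round 1: rule 4 [export_allowed => can_write]. Adds can_write.
Round 2: rule 2 [can_write => break_glass]. Adds break_glass.
Round 3: rule 3 [break_glass, can_delete => token_valid]. Adds token_valid.
Round 4: rule 5 [token_valid, can_delete => audit_required]. Adds audit_required.
Round 5: rule 1 [audit_required, can_delete => sso_linked]. Adds sso_linked.
Closure: {audit_required, break_glass, can_delete, can_invite, can_read, can_write, export_allowed, ip_allowlisted, restricted_mode, sso_linked, token_valid} — 11 facts.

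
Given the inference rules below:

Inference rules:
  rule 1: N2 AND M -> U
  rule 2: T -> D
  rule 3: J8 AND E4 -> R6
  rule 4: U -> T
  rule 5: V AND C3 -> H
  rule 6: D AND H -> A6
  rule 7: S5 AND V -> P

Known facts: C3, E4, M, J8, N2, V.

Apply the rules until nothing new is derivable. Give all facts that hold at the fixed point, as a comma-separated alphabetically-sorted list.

Round 1: rule 1 [N2 AND M -> U]; rule 3 [J8 AND E4 -> R6]; rule 5 [V AND C3 -> H]. New: U, R6, H.
Round 2: rule 4 [U -> T]. New: T.
Round 3: rule 2 [T -> D]. New: D.
Round 4: rule 6 [D AND H -> A6]. New: A6.

A6, C3, D, E4, H, J8, M, N2, R6, T, U, V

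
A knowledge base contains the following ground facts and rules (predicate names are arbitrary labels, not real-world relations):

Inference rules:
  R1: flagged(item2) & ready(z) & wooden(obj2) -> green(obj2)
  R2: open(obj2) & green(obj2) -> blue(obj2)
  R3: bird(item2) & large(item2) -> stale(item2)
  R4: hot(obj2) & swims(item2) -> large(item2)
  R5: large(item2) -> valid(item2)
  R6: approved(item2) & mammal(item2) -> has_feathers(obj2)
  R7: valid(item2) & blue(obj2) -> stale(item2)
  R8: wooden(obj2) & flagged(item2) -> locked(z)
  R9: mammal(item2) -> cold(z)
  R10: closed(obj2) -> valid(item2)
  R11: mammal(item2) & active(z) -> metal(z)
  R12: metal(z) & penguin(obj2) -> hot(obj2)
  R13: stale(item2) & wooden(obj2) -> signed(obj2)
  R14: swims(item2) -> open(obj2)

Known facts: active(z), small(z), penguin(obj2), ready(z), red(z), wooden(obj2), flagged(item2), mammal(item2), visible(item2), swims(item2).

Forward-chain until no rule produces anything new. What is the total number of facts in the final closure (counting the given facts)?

Round 1: R1 [flagged(item2) & ready(z) & wooden(obj2) -> green(obj2)]; R8 [wooden(obj2) & flagged(item2) -> locked(z)]; R9 [mammal(item2) -> cold(z)]; R11 [mammal(item2) & active(z) -> metal(z)]; R14 [swims(item2) -> open(obj2)]. Adds green(obj2), locked(z), cold(z), metal(z), open(obj2).
Round 2: R2 [open(obj2) & green(obj2) -> blue(obj2)]; R12 [metal(z) & penguin(obj2) -> hot(obj2)]. Adds blue(obj2), hot(obj2).
Round 3: R4 [hot(obj2) & swims(item2) -> large(item2)]. Adds large(item2).
Round 4: R5 [large(item2) -> valid(item2)]. Adds valid(item2).
Round 5: R7 [valid(item2) & blue(obj2) -> stale(item2)]. Adds stale(item2).
Round 6: R13 [stale(item2) & wooden(obj2) -> signed(obj2)]. Adds signed(obj2).
Closure: {active(z), blue(obj2), cold(z), flagged(item2), green(obj2), hot(obj2), large(item2), locked(z), mammal(item2), metal(z), open(obj2), penguin(obj2), ready(z), red(z), signed(obj2), small(z), stale(item2), swims(item2), valid(item2), visible(item2), wooden(obj2)} — 21 facts.

21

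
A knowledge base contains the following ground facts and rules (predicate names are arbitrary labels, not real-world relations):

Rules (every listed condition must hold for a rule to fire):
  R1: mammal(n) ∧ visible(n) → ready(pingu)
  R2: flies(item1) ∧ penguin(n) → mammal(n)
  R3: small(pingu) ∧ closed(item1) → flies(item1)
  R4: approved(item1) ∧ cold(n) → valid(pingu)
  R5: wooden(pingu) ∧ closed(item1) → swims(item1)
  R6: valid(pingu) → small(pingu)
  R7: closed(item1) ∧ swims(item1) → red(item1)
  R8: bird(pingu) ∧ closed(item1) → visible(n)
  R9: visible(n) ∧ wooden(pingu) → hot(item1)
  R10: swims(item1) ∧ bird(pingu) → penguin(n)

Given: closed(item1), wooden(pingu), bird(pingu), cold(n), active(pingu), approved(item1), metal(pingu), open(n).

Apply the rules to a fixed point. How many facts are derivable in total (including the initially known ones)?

[1] R4 [approved(item1) ∧ cold(n) → valid(pingu)]; R5 [wooden(pingu) ∧ closed(item1) → swims(item1)]; R8 [bird(pingu) ∧ closed(item1) → visible(n)]. ⇒ new: valid(pingu), swims(item1), visible(n).
[2] R6 [valid(pingu) → small(pingu)]; R7 [closed(item1) ∧ swims(item1) → red(item1)]; R9 [visible(n) ∧ wooden(pingu) → hot(item1)]; R10 [swims(item1) ∧ bird(pingu) → penguin(n)]. ⇒ new: small(pingu), red(item1), hot(item1), penguin(n).
[3] R3 [small(pingu) ∧ closed(item1) → flies(item1)]. ⇒ new: flies(item1).
[4] R2 [flies(item1) ∧ penguin(n) → mammal(n)]. ⇒ new: mammal(n).
[5] R1 [mammal(n) ∧ visible(n) → ready(pingu)]. ⇒ new: ready(pingu).
Closure: {active(pingu), approved(item1), bird(pingu), closed(item1), cold(n), flies(item1), hot(item1), mammal(n), metal(pingu), open(n), penguin(n), ready(pingu), red(item1), small(pingu), swims(item1), valid(pingu), visible(n), wooden(pingu)} — 18 facts.

18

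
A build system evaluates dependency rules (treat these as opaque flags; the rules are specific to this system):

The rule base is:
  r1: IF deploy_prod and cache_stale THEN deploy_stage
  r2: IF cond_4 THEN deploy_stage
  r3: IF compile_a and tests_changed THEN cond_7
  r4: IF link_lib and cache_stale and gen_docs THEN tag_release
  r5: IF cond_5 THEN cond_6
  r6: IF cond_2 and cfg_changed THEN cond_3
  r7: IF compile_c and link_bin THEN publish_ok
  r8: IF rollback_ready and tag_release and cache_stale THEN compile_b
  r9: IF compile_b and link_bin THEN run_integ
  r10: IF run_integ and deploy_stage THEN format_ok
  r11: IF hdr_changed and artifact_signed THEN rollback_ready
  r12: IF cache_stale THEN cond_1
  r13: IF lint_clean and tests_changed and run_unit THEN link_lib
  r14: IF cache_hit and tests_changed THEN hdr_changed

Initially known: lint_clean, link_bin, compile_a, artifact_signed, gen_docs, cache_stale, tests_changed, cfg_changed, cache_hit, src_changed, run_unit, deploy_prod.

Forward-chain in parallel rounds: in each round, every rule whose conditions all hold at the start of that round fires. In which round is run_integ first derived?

[1] r1 [IF deploy_prod and cache_stale THEN deploy_stage]; r3 [IF compile_a and tests_changed THEN cond_7]; r12 [IF cache_stale THEN cond_1]; r13 [IF lint_clean and tests_changed and run_unit THEN link_lib]; r14 [IF cache_hit and tests_changed THEN hdr_changed]. ⇒ new: deploy_stage, cond_7, cond_1, link_lib, hdr_changed.
[2] r4 [IF link_lib and cache_stale and gen_docs THEN tag_release]; r11 [IF hdr_changed and artifact_signed THEN rollback_ready]. ⇒ new: tag_release, rollback_ready.
[3] r8 [IF rollback_ready and tag_release and cache_stale THEN compile_b]. ⇒ new: compile_b.
[4] r9 [IF compile_b and link_bin THEN run_integ]. ⇒ new: run_integ.
run_integ first appears in round 4.

4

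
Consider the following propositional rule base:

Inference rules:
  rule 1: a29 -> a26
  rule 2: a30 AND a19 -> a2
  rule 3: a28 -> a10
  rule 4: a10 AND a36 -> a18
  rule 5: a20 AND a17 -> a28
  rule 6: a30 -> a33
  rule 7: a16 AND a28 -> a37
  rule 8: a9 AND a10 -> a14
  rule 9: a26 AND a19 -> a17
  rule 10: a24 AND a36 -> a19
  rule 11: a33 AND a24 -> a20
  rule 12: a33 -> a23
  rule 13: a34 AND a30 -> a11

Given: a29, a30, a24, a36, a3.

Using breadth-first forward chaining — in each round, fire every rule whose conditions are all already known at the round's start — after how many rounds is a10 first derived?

Round 1 — rule 1, rule 6, rule 10, derive a26, a33, a19.
Round 2 — rule 2, rule 9, rule 11, rule 12, derive a2, a17, a20, a23.
Round 3 — rule 5, derive a28.
Round 4 — rule 3, derive a10.
a10 first appears in round 4.

4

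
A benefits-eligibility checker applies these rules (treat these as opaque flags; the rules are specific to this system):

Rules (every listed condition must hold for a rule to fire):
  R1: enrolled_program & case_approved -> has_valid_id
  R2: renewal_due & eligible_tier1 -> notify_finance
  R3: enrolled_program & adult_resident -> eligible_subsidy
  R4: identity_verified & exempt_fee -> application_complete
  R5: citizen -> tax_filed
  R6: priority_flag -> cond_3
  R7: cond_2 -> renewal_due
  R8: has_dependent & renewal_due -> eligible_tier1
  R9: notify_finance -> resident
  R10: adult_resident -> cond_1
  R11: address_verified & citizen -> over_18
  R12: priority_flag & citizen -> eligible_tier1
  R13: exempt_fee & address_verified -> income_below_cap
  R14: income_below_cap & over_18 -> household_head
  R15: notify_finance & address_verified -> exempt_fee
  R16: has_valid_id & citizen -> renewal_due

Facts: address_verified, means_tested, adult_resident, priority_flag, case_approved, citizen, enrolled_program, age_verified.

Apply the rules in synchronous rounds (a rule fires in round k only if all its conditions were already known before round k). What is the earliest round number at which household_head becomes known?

6

[1] R1 [enrolled_program & case_approved -> has_valid_id]; R3 [enrolled_program & adult_resident -> eligible_subsidy]; R5 [citizen -> tax_filed]; R6 [priority_flag -> cond_3]; R10 [adult_resident -> cond_1]; R11 [address_verified & citizen -> over_18]; R12 [priority_flag & citizen -> eligible_tier1]. ⇒ new: has_valid_id, eligible_subsidy, tax_filed, cond_3, cond_1, over_18, eligible_tier1.
[2] R16 [has_valid_id & citizen -> renewal_due]. ⇒ new: renewal_due.
[3] R2 [renewal_due & eligible_tier1 -> notify_finance]. ⇒ new: notify_finance.
[4] R9 [notify_finance -> resident]; R15 [notify_finance & address_verified -> exempt_fee]. ⇒ new: resident, exempt_fee.
[5] R13 [exempt_fee & address_verified -> income_below_cap]. ⇒ new: income_below_cap.
[6] R14 [income_below_cap & over_18 -> household_head]. ⇒ new: household_head.
household_head first appears in round 6.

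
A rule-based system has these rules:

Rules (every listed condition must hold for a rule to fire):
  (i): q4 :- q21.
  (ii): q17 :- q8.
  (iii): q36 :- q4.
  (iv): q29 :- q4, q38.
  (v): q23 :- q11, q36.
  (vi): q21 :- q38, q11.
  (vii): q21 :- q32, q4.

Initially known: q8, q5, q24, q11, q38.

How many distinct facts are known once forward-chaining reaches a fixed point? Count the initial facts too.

[1] (ii) [q17 :- q8.]; (vi) [q21 :- q38, q11.]. ⇒ new: q17, q21.
[2] (i) [q4 :- q21.]. ⇒ new: q4.
[3] (iii) [q36 :- q4.]; (iv) [q29 :- q4, q38.]. ⇒ new: q36, q29.
[4] (v) [q23 :- q11, q36.]. ⇒ new: q23.
Closure: {q11, q17, q21, q23, q24, q29, q36, q38, q4, q5, q8} — 11 facts.

11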